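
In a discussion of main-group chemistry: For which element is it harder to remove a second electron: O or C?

IE_2 is the cost of taking one more electron from the +1 cation: O⁺ still has 5 valence electrons; C⁺ still has 3 valence electrons.
All are still removing valence electrons, so compare the +1 ions as you would atoms: IE_2 generally rises across a period (higher Z_eff) and falls down a group (larger shell), subject to the usual subshell exceptions.
Valence configurations: O⁺ [He]2s²2p³, C⁺ [He]2s²2p¹.
Approximate IE_2 values (kJ/mol): O 3388, C 2353.
Putting it together, IE_2: C < O.

O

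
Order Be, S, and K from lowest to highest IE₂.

Be < S < K

IE_2 is the cost of taking one more electron from the +1 cation: Be⁺ still has 1 valence electron; S⁺ still has 5 valence electrons; K⁺ is the bare [Ar] core.
Breaking into a closed-shell core is much more expensive than removing a leftover valence electron — K has the largest IE_2 here.
Valence configurations: Be⁺ [He]2s¹, S⁺ [Ne]3s²3p³.
Tabulated IE_2 (kJ/mol): Be 1757, S 2252, K 3052.
Overall IE_2 order: Be < S < K.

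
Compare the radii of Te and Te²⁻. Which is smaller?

Forming Te²⁻ adds 2 electrons to Te. More electron–electron repulsion in the same shell, with unchanged nuclear charge, lets the cloud expand.
An anion is larger than its parent atom: Te²⁻ > Te.

Te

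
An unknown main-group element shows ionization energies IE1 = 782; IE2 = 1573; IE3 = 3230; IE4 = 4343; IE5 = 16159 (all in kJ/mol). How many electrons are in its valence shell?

Look for the largest jump between consecutive ionization energies: IE5/IE4 ≈ 3.7, far larger than any earlier ratio.
That jump marks the point where a core electron is being removed. So the atom has 4 valence electrons.

4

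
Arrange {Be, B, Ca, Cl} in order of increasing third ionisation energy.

B, Cl, Ca, Be

After 2 electrons have been removed, what remains? Be²⁺ is the bare [He] core; B²⁺ still has 1 valence electron; Ca²⁺ is the bare [Ar] core; Cl²⁺ still has 5 valence electrons.
Pulling an electron out of a noble-gas core costs far more than removing a remaining valence electron, so Ca and Be sit at the high end of IE_3.
Valence configurations: B²⁺ [He]2s¹, Cl²⁺ [Ne]3s²3p³.
Tabulated IE_3 (kJ/mol): Be 14849, B 3660, Ca 4912, Cl 3822.
Hence IE_3: B < Cl < Ca < Be.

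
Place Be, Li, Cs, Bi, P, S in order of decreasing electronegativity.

S > P > Bi > Be > Li > Cs

Li is in period 2, group 1; Be is in period 2, group 2; P is in period 3, group 15; S is in period 3, group 16; Cs is in period 6, group 1; Bi is in period 6, group 15.
EN rises left→right (higher Z_eff, smaller atoms) and falls top→bottom (larger, more shielded atoms).
Neither a single period nor a single group — weigh both effects.
Li > Cs: Li sits above Cs in group 1, so the down-group effect alone puts Li higher.
Be > Li: both are in period 2; the period trend gives Be the larger value.
Bi > Be: the two effects oppose for this pair; the across-period effect wins (2.02 vs 1.57).
P > Bi: P sits above Bi in group 15, so the down-group effect alone puts P higher.
S > P: S lies to the right of P in period 3, so the across-period effect alone puts S higher.
Tabulated electronegativity (Pauling): Li 0.98, Be 1.57, P 2.19, S 2.58, Cs 0.79, Bi 2.02.
So from highest to lowest: S > P > Bi > Be > Li > Cs.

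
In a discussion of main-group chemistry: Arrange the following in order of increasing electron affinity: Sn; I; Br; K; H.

K < H < Sn < I < Br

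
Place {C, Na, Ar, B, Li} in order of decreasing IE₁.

Ar > C > B > Li > Na

Li is in period 2, group 1; B is in period 2, group 13; C is in period 2, group 14; Na is in period 3, group 1; Ar is in period 3, group 18.
First ionization energy rises across a period (greater Z_eff holds electrons more tightly) and falls down a group (valence electrons are farther from the nucleus).
Here both period and group differ, so the two effects have to be weighed against each other.
Li > Na: they share group 1; the group trend gives Li the larger value.
B > Li: both are in period 2; the period trend gives B the larger value.
C > B: both are in period 2; the period trend gives C the larger value.
Ar > C: period and group pull opposite ways; the across-period shift dominates (1521 vs 1086 kJ/mol).
For reference (kJ/mol): Li 520, B 801, C 1086, Na 496, Ar 1521.
So from highest to lowest: Ar > C > B > Li > Na.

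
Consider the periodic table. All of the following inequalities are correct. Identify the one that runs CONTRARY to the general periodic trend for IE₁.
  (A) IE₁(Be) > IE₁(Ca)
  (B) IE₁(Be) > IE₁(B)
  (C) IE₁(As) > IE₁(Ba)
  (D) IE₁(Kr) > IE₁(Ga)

(B)

The general trend: IE₁ increases across a period and decreases down a group.
(A) Be (period 2, group 2) vs Ca (period 4, group 2): the stated order agrees with the simple trend.
(B) Be (period 2, group 2) vs B (period 2, group 13): the stated order contradicts the simple trend.
(C) As (period 4, group 15) vs Ba (period 6, group 2): the stated order agrees with the simple trend.
(D) Kr (period 4, group 18) vs Ga (period 4, group 13): the stated order agrees with the simple trend.
The exception is (B): removing B's lone 2p electron is easier than breaking Be's filled 2s².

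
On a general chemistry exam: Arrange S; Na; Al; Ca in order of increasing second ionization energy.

After 1 electron has been removed, what remains? S⁺ still has 5 valence electrons; Na⁺ is the bare [Ne] core; Al⁺ still has 2 valence electrons; Ca⁺ still has 1 valence electron.
Pulling an electron out of a noble-gas core costs far more than removing a remaining valence electron, so Na sits at the high end of IE_2.
Valence configurations: S⁺ [Ne]3s²3p³, Al⁺ [Ne]3s², Ca⁺ [Ar]4s¹.
Approximate IE_2 values (kJ/mol): S 2252, Na 4562, Al 1817, Ca 1145.
Hence IE_2: Ca < Al < S < Na.

Ca < Al < S < Na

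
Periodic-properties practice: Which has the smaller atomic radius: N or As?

N

N is in period 2, group 15; As is in period 4, group 15.
Radius decreases left→right (rising Z_eff, same n) and increases top→bottom (higher n).
All are in group 15, so atomic radius increases down the group.
So N has the smaller atomic radius (N < As).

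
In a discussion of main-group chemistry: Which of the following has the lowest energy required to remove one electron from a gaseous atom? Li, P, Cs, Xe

Cs

Li is in period 2, group 1; P is in period 3, group 15; Xe is in period 5, group 18; Cs is in period 6, group 1.
First ionization energy rises across a period (greater Z_eff holds electrons more tightly) and falls down a group (valence electrons are farther from the nucleus).
These span different periods and groups, so the two trends combine.
Li > Cs: they share group 1; the group trend gives Li the larger value.
P > Li: the two effects oppose for this pair; the across-period effect wins (1012 vs 520 kJ/mol).
Xe > P: period and group pull opposite ways; the across-period shift dominates (1170 vs 1012 kJ/mol).
For reference (kJ/mol): Li 520, P 1012, Xe 1170, Cs 376.
The lowest energy required to remove one electron from a gaseous atom among these belongs to Cs.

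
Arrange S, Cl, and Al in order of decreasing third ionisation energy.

The third ionization energy removes an electron from the +2 ion. For each element: S²⁺ still has 4 valence electrons; Cl²⁺ still has 5 valence electrons; Al²⁺ still has 1 valence electron.
All are still removing valence electrons, so compare the +2 ions as you would atoms: IE_3 generally rises across a period (higher Z_eff) and falls down a group (larger shell), subject to the usual subshell exceptions.
Valence configurations: S²⁺ [Ne]3s²3p², Cl²⁺ [Ne]3s²3p³, Al²⁺ [Ne]3s¹.
The numbers (kJ/mol): S 3357, Cl 3822, Al 2745.
Putting it together, IE_3: Al < S < Cl.

Cl, S, Al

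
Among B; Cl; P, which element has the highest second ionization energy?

The second ionization energy removes an electron from the +1 ion. For each element: B⁺ still has 2 valence electrons; Cl⁺ still has 6 valence electrons; P⁺ still has 4 valence electrons.
All are still removing valence electrons, so compare the +1 ions as you would atoms: IE_2 generally rises across a period (higher Z_eff) and falls down a group (larger shell), subject to the usual subshell exceptions.
Valence configurations: B⁺ [He]2s², Cl⁺ [Ne]3s²3p⁴, P⁺ [Ne]3s²3p².
Tabulated IE_2 (kJ/mol): B 2427, Cl 2298, P 1907.
Hence IE_2: P < Cl < B.

B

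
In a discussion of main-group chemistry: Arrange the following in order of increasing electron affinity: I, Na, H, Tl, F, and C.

H is in period 1, group 1; C is in period 2, group 14; F is in period 2, group 17; Na is in period 3, group 1; I is in period 5, group 17; Tl is in period 6, group 13.
Atoms with high Z_eff and room in the valence shell (especially the halogens) have the most exothermic electron affinities.
Neither a single period nor a single group — weigh both effects.
Na > Tl: period and group pull opposite ways; the down-group shift dominates (53 vs 19 kJ/mol).
H > Na: H sits above Na in group 1, so the down-group effect alone puts H higher.
C > H: the two effects oppose for this pair; the across-period effect wins (122 vs 73 kJ/mol).
I > C: the two effects oppose for this pair; the across-period effect wins (295 vs 122 kJ/mol).
F > I: they share group 17; the group trend gives F the larger value.
For reference (kJ/mol): H 73, C 122, F 328, Na 53, I 295, Tl 19.
So from lowest to highest: Tl < Na < H < C < I < F.

Tl < Na < H < C < I < F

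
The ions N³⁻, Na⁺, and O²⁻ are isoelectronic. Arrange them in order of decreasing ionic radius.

All of these have 10 electrons, so size is governed by nuclear charge alone: the more protons, the stronger the pull on the same electron cloud, and the smaller the ion.
Nuclear charges: Na⁺ (Z=11), O²⁻ (Z=8), N³⁻ (Z=7).
Largest to smallest: N³⁻ > O²⁻ > Na⁺.

N³⁻ > O²⁻ > Na⁺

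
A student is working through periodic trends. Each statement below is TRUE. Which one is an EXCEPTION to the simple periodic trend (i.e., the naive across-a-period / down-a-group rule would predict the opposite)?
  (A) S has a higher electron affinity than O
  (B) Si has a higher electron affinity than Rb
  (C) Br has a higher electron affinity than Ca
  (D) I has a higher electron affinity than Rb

(A)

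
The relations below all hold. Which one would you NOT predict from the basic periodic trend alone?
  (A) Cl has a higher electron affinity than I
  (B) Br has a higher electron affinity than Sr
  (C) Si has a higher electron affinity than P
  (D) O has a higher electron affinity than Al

(C)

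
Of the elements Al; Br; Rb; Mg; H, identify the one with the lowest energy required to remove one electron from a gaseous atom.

H is in period 1, group 1; Mg is in period 3, group 2; Al is in period 3, group 13; Br is in period 4, group 17; Rb is in period 5, group 1.
First ionization energy rises across a period (greater Z_eff holds electrons more tightly) and falls down a group (valence electrons are farther from the nucleus).
Neither a single period nor a single group — weigh both effects.
Al > Rb: relative to Rb, both the across-period and down-group shifts push Al's first ionization energy up.
Mg > Al: this pair runs against the simple trend — see the exception note.
Br > Mg: period and group pull opposite ways; the across-period shift dominates (1140 vs 738 kJ/mol).
H > Br: the two effects oppose for this pair; the down-group effect wins (1312 vs 1140 kJ/mol).
Note the exception: Mg has a higher first ionization energy than Al, contrary to the simple trend — Al's single 3p electron is easier to remove than one from Mg's filled 3s².
For reference (kJ/mol): H 1312, Mg 738, Al 578, Br 1140, Rb 403.
The lowest energy required to remove one electron from a gaseous atom among these belongs to Rb.

Rb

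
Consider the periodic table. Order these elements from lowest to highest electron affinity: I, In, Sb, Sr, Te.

Atoms with high Z_eff and room in the valence shell (especially the halogens) have the most exothermic electron affinities.
All lie in period 5, so electron affinity increases left to right.
So from lowest to highest: Sr < In < Sb < Te < I.

Sr < In < Sb < Te < I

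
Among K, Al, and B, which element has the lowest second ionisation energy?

Al

After 1 electron has been removed, what remains? K⁺ is the bare [Ar] core; Al⁺ still has 2 valence electrons; B⁺ still has 2 valence electrons.
Core electrons are held far more tightly than valence electrons, so K tops the IE_2 order.
Valence configurations: Al⁺ [Ne]3s², B⁺ [He]2s².
Approximate IE_2 values (kJ/mol): K 3052, Al 1817, B 2427.
Hence IE_2: Al < B < K.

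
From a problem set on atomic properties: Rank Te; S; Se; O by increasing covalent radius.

O is in period 2, group 16; S is in period 3, group 16; Se is in period 4, group 16; Te is in period 5, group 16.
Moving right in a period, electrons are added to the same shell under a stronger nuclear pull, so atoms get smaller; moving down, a new shell is opened and atoms get larger.
All are in group 16, so atomic radius increases down the group.
So from smallest to largest: O < S < Se < Te.

O < S < Se < Te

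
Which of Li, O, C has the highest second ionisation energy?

IE_2 is the cost of taking one more electron from the +1 cation: Li⁺ is the bare [He] core; O⁺ still has 5 valence electrons; C⁺ still has 3 valence electrons.
Pulling an electron out of a noble-gas core costs far more than removing a remaining valence electron, so Li sits at the high end of IE_2.
Valence configurations: O⁺ [He]2s²2p³, C⁺ [He]2s²2p¹.
Approximate IE_2 values (kJ/mol): Li 7298, O 3388, C 2353.
Hence IE_2: C < O < Li.

Li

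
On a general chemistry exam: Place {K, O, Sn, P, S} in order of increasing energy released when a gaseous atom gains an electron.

K < P < Sn < O < S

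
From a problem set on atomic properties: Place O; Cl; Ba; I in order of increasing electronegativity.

Ba < I < Cl < O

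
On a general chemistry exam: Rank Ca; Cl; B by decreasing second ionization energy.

IE_2 is the cost of taking one more electron from the +1 cation: Ca⁺ still has 1 valence electron; Cl⁺ still has 6 valence electrons; B⁺ still has 2 valence electrons.
All are still removing valence electrons, so compare the +1 ions as you would atoms: IE_2 generally rises across a period (higher Z_eff) and falls down a group (larger shell), subject to the usual subshell exceptions.
Valence configurations: Ca⁺ [Ar]4s¹, Cl⁺ [Ne]3s²3p⁴, B⁺ [He]2s².
Tabulated IE_2 (kJ/mol): Ca 1145, Cl 2298, B 2427.
Putting it together, IE_2: Ca < Cl < B.

B > Cl > Ca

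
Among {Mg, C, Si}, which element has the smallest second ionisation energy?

The second ionization energy removes an electron from the +1 ion. For each element: Mg⁺ still has 1 valence electron; C⁺ still has 3 valence electrons; Si⁺ still has 3 valence electrons.
All are still removing valence electrons, so compare the +1 ions as you would atoms: IE_2 generally rises across a period (higher Z_eff) and falls down a group (larger shell), subject to the usual subshell exceptions.
Valence configurations: Mg⁺ [Ne]3s¹, C⁺ [He]2s²2p¹, Si⁺ [Ne]3s²3p¹.
Approximate IE_2 values (kJ/mol): Mg 1451, C 2353, Si 1577.
Overall IE_2 order: Mg < Si < C.

Mg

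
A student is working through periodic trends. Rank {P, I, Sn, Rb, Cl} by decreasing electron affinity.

Cl > I > Sn > P > Rb

P is in period 3, group 15; Cl is in period 3, group 17; Rb is in period 5, group 1; Sn is in period 5, group 14; I is in period 5, group 17.
Atoms with high Z_eff and room in the valence shell (especially the halogens) have the most exothermic electron affinities.
These span different periods and groups, so the two trends combine.
P > Rb: relative to Rb, both the across-period and down-group shifts push P's electron affinity up.
Sn > P: this pair runs against the simple trend — see the exception note.
I > Sn: both are in period 5; the period trend gives I the larger value.
Cl > I: they share group 17; the group trend gives Cl the larger value.
Note the exception: Sn has a higher electron affinity than P, contrary to the simple trend — adding an electron to P's half-filled np³ subshell costs electron-pairing energy.
Approximate values (kJ/mol): P 72, Cl 349, Rb 47, Sn 107, I 295.
So from highest to lowest: Cl > I > Sn > P > Rb.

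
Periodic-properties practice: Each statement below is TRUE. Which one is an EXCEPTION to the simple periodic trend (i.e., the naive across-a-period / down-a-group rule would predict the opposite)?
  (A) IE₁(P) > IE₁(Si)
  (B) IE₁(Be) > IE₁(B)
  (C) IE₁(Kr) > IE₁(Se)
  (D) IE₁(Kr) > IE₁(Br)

(B)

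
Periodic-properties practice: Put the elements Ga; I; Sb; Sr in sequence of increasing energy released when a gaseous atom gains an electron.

Sr < Ga < Sb < I

Ga is in period 4, group 13; Sr is in period 5, group 2; Sb is in period 5, group 15; I is in period 5, group 17.
Electron affinity generally becomes more exothermic across a period toward the halogens and less exothermic down a group.
Neither a single period nor a single group — weigh both effects.
Ga > Sr: relative to Sr, both the across-period and down-group shifts push Ga's electron affinity up.
Sb > Ga: the two effects oppose for this pair; the across-period effect wins (103 vs 29 kJ/mol).
I > Sb: both are in period 5; the period trend gives I the larger value.
Tabulated electron affinity (kJ/mol): Ga 29, Sr 5, Sb 103, I 295.
So from lowest to highest: Sr < Ga < Sb < I.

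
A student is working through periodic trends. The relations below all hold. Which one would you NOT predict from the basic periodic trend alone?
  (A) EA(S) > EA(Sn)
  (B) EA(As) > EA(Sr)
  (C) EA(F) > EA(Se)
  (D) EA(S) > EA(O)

(D)

The general trend: electron affinity increases across a period and decreases down a group.
(A) S (period 3, group 16) vs Sn (period 5, group 14): the stated order agrees with the simple trend.
(B) As (period 4, group 15) vs Sr (period 5, group 2): the stated order agrees with the simple trend.
(C) F (period 2, group 17) vs Se (period 4, group 16): the stated order agrees with the simple trend.
(D) S (period 3, group 16) vs O (period 2, group 16): the stated order contradicts the simple trend.
The exception is (D): the compact 2p subshell of O repels the added electron more than S's larger 3p does.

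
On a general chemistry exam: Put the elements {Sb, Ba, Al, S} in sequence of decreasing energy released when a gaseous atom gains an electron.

S > Sb > Al > Ba

Al is in period 3, group 13; S is in period 3, group 16; Sb is in period 5, group 15; Ba is in period 6, group 2.
Atoms with high Z_eff and room in the valence shell (especially the halogens) have the most exothermic electron affinities.
Here both period and group differ, so the two effects have to be weighed against each other.
Al > Ba: relative to Ba, both the across-period and down-group shifts push Al's electron affinity up.
Sb > Al: the two effects oppose for this pair; the across-period effect wins (103 vs 42 kJ/mol).
S > Sb: both effects reinforce here, so S is clearly the higher of the two.
Tabulated electron affinity (kJ/mol): Al 42, S 200, Sb 103, Ba 14.
So from highest to lowest: S > Sb > Al > Ba.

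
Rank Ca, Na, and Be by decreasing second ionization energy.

The second ionization energy removes an electron from the +1 ion. For each element: Ca⁺ still has 1 valence electron; Na⁺ is the bare [Ne] core; Be⁺ still has 1 valence electron.
Core electrons are held far more tightly than valence electrons, so Na tops the IE_2 order.
Valence configurations: Ca⁺ [Ar]4s¹, Be⁺ [He]2s¹.
The numbers (kJ/mol): Ca 1145, Na 4562, Be 1757.
Overall IE_2 order: Ca < Be < Na.

Na > Be > Ca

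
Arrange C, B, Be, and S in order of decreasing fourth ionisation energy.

B > Be > C > S

IE_4 is the cost of taking one more electron from the +3 cation: C³⁺ still has 1 valence electron; B³⁺ is the bare [He] core; Be³⁺ is already 1 electron into the core; S³⁺ still has 3 valence electrons.
Breaking into a closed-shell core is much more expensive than removing a leftover valence electron — Be and B have the largest IE_4 here.
Valence configurations: C³⁺ [He]2s¹, S³⁺ [Ne]3s²3p¹.
Approximate IE_4 values (kJ/mol): C 6223, B 25026, Be 21007, S 4556.
So the fourth ionization energies run S < C < Be < B.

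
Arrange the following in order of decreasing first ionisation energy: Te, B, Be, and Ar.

Removing the outermost electron gets harder across a period and easier down a group.
Neither a single period nor a single group — weigh both effects.
Te > B: period and group pull opposite ways; the across-period shift dominates (869 vs 801 kJ/mol).
Be > Te: period and group pull opposite ways; the down-group shift dominates (900 vs 869 kJ/mol).
Ar > Be: the two effects oppose for this pair; the across-period effect wins (1521 vs 900 kJ/mol).
Note the exception: Be has a higher first ionization energy than B, contrary to the simple trend — removing B's lone 2p electron is easier than breaking Be's filled 2s².
Approximate values (kJ/mol): Be 900, B 801, Ar 1521, Te 869.
So from highest to lowest: Ar > Be > Te > B.

Ar > Be > Te > B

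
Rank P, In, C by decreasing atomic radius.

In, P, C

C is in period 2, group 14; P is in period 3, group 15; In is in period 5, group 13.
Radius decreases left→right (rising Z_eff, same n) and increases top→bottom (higher n).
These span different periods and groups, so the two trends combine.
P > C: the two effects oppose for this pair; the down-group effect wins (111 vs 75 pm).
In > P: relative to P, both the across-period and down-group shifts push In's atomic radius up.
For reference (pm): C 75, P 111, In 142.
So from largest to smallest: In > P > C.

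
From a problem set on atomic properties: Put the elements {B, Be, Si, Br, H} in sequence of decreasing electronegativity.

H is in period 1, group 1; Be is in period 2, group 2; B is in period 2, group 13; Si is in period 3, group 14; Br is in period 4, group 17.
Atoms toward the upper right of the periodic table pull bonding electrons most strongly.
These span different periods and groups, so the two trends combine.
Si > Be: period and group pull opposite ways; the across-period shift dominates (1.90 vs 1.57).
B > Si: the two effects oppose for this pair; the down-group effect wins (2.04 vs 1.90).
H > B: period and group pull opposite ways; the down-group shift dominates (2.20 vs 2.04).
Br > H: period and group pull opposite ways; the across-period shift dominates (2.96 vs 2.20).
Tabulated electronegativity (Pauling): H 2.20, Be 1.57, B 2.04, Si 1.90, Br 2.96.
So from highest to lowest: Br > H > B > Si > Be.

Br, H, B, Si, Be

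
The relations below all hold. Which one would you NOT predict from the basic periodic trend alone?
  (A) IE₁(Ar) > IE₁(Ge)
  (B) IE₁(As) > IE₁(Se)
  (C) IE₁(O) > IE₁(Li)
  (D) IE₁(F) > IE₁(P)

The general trend: IE₁ increases across a period and decreases down a group.
(A) Ar (period 3, group 18) vs Ge (period 4, group 14): the stated order agrees with the simple trend.
(B) As (period 4, group 15) vs Se (period 4, group 16): the stated order contradicts the simple trend.
(C) O (period 2, group 16) vs Li (period 2, group 1): the stated order agrees with the simple trend.
(D) F (period 2, group 17) vs P (period 3, group 15): the stated order agrees with the simple trend.
The exception is (B): Se (4p⁴) ionizes more easily than half-filled As (4p³).

(B)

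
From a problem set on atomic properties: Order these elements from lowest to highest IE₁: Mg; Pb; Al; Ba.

Mg is in period 3, group 2; Al is in period 3, group 13; Ba is in period 6, group 2; Pb is in period 6, group 14.
First ionization energy rises across a period (greater Z_eff holds electrons more tightly) and falls down a group (valence electrons are farther from the nucleus).
These span different periods and groups, so the two trends combine.
Al > Ba: relative to Ba, both the across-period and down-group shifts push Al's first ionization energy up.
Pb > Al: period and group pull opposite ways; the across-period shift dominates (716 vs 578 kJ/mol).
Mg > Pb: period and group pull opposite ways; the down-group shift dominates (738 vs 716 kJ/mol).
Note the exception: Mg has a higher first ionization energy than Al, contrary to the simple trend — Al's single 3p electron is easier to remove than one from Mg's filled 3s².
Approximate values (kJ/mol): Mg 738, Al 578, Ba 503, Pb 716.
So from lowest to highest: Ba < Al < Pb < Mg.

Ba < Al < Pb < Mg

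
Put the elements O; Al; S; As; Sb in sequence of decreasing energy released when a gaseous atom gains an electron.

O is in period 2, group 16; Al is in period 3, group 13; S is in period 3, group 16; As is in period 4, group 15; Sb is in period 5, group 15.
Atoms with high Z_eff and room in the valence shell (especially the halogens) have the most exothermic electron affinities.
Neither a single period nor a single group — weigh both effects.
As > Al: period and group pull opposite ways; the across-period shift dominates (78 vs 42 kJ/mol).
Sb > As: this pair runs against the simple trend — see the exception note.
O > Sb: both effects reinforce here, so O is clearly the higher of the two.
S > O: this pair runs against the simple trend — see the exception note.
Note the exception: Sb has a higher electron affinity than As, contrary to the simple trend — both are half-filled np³, but the pairing/repulsion penalty for the added electron shrinks as the p orbitals become larger and more diffuse down the group, and for Sb that outweighs the weaker nuclear attraction.
Note the exception: S has a higher electron affinity than O, contrary to the simple trend — the compact 2p subshell of O repels the added electron more than S's larger 3p does.
For reference (kJ/mol): O 141, Al 42, S 200, As 78, Sb 103.
So from highest to lowest: S > O > Sb > As > Al.

S > O > Sb > As > Al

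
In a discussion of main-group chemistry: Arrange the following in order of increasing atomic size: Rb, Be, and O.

Be is in period 2, group 2; O is in period 2, group 16; Rb is in period 5, group 1.
Across a period the added protons contract the valence shell; down a group each new principal shell makes the atom larger.
Here both period and group differ, so the two effects have to be weighed against each other.
Be > O: both are in period 2; the period trend gives Be the larger value.
Rb > Be: both effects reinforce here, so Rb is clearly the larger of the two.
Approximate values (pm): Be 102, O 63, Rb 210.
So from smallest to largest: O < Be < Rb.

O < Be < Rb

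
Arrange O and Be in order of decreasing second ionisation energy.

O > Be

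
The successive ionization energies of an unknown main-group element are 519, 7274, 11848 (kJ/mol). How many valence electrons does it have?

Look for the largest jump between consecutive ionization energies: IE2/IE1 ≈ 14.0, far larger than any earlier ratio.
That jump marks the point where a core electron is being removed. So the atom has 1 valence electron.

1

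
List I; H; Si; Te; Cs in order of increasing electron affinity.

Atoms with high Z_eff and room in the valence shell (especially the halogens) have the most exothermic electron affinities.
Here both period and group differ, so the two effects have to be weighed against each other.
H > Cs: they share group 1; the group trend gives H the larger value.
Si > H: the two effects oppose for this pair; the across-period effect wins (134 vs 73 kJ/mol).
Te > Si: period and group pull opposite ways; the across-period shift dominates (190 vs 134 kJ/mol).
I > Te: both are in period 5; the period trend gives I the larger value.
For reference (kJ/mol): H 73, Si 134, Te 190, I 295, Cs 46.
So from lowest to highest: Cs < H < Si < Te < I.

Cs < H < Si < Te < I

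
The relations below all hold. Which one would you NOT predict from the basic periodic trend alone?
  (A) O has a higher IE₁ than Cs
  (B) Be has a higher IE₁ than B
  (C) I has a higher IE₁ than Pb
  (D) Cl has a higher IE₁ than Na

The general trend: IE₁ increases across a period and decreases down a group.
(A) O (period 2, group 16) vs Cs (period 6, group 1): the stated order agrees with the simple trend.
(B) Be (period 2, group 2) vs B (period 2, group 13): the stated order contradicts the simple trend.
(C) I (period 5, group 17) vs Pb (period 6, group 14): the stated order agrees with the simple trend.
(D) Cl (period 3, group 17) vs Na (period 3, group 1): the stated order agrees with the simple trend.
The exception is (B): removing B's lone 2p electron is easier than breaking Be's filled 2s².

(B)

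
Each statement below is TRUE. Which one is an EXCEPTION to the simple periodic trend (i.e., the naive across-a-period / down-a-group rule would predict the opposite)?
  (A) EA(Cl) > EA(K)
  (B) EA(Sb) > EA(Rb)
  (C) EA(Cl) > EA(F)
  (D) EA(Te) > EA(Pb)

(C)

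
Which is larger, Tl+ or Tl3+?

Tl+

Both ions have Z = 81 protons, but Tl3+ has lost more electrons, so its remaining electrons feel a larger effective nuclear charge per electron and are pulled in more tightly.
Higher positive charge → smaller ion, so Tl+ > Tl3+.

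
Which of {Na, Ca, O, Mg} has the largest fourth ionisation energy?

Mg

IE_4 is the cost of taking one more electron from the +3 cation: Na³⁺ is already 2 electrons into the core; Ca³⁺ is already 1 electron into the core; O³⁺ still has 3 valence electrons; Mg³⁺ is already 1 electron into the core.
Usually core removal costs more than valence removal, but here the competition is close: a tightly held n=2 valence electron can cost more to remove than an n=3 core electron, so the actual values have to decide it.
The numbers (kJ/mol): Na 9543, Ca 6491, O 7469, Mg 10543.
Hence IE_4: Ca < O < Na < Mg.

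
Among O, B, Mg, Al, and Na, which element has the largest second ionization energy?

Na

After 1 electron has been removed, what remains? O⁺ still has 5 valence electrons; B⁺ still has 2 valence electrons; Mg⁺ still has 1 valence electron; Al⁺ still has 2 valence electrons; Na⁺ is the bare [Ne] core.
Breaking into a closed-shell core is much more expensive than removing a leftover valence electron — Na has the largest IE_2 here.
Valence configurations: O⁺ [He]2s²2p³, B⁺ [He]2s², Mg⁺ [Ne]3s¹, Al⁺ [Ne]3s².
The numbers (kJ/mol): O 3388, B 2427, Mg 1451, Al 1817, Na 4562.
So the second ionization energies run Mg < Al < B < O < Na.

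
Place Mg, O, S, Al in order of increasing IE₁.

Al, Mg, S, O

First ionization energy rises across a period (greater Z_eff holds electrons more tightly) and falls down a group (valence electrons are farther from the nucleus).
Neither a single period nor a single group — weigh both effects.
Mg > Al: this pair runs against the simple trend — see the exception note.
S > Mg: S lies to the right of Mg in period 3, so the across-period effect alone puts S higher.
O > S: O sits above S in group 16, so the down-group effect alone puts O higher.
Note the exception: Mg has a higher first ionization energy than Al, contrary to the simple trend — Al's single 3p electron is easier to remove than one from Mg's filled 3s².
For reference (kJ/mol): O 1314, Mg 738, Al 578, S 1000.
So from lowest to highest: Al < Mg < S < O.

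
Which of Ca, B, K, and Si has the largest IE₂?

After 1 electron has been removed, what remains? Ca⁺ still has 1 valence electron; B⁺ still has 2 valence electrons; K⁺ is the bare [Ar] core; Si⁺ still has 3 valence electrons.
Breaking into a closed-shell core is much more expensive than removing a leftover valence electron — K has the largest IE_2 here.
Valence configurations: Ca⁺ [Ar]4s¹, B⁺ [He]2s², Si⁺ [Ne]3s²3p¹.
Tabulated IE_2 (kJ/mol): Ca 1145, B 2427, K 3052, Si 1577.
Overall IE_2 order: Ca < Si < B < K.

K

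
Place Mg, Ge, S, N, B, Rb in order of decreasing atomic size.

B is in period 2, group 13; N is in period 2, group 15; Mg is in period 3, group 2; S is in period 3, group 16; Ge is in period 4, group 14; Rb is in period 5, group 1.
Radius decreases left→right (rising Z_eff, same n) and increases top→bottom (higher n).
Here both period and group differ, so the two effects have to be weighed against each other.
B > N: B lies to the left of N in period 2, so the across-period effect alone puts B larger.
S > B: period and group pull opposite ways; the down-group shift dominates (103 vs 85 pm).
Ge > S: relative to S, both the across-period and down-group shifts push Ge's atomic radius up.
Mg > Ge: the two effects oppose for this pair; the across-period effect wins (139 vs 121 pm).
Rb > Mg: both effects reinforce here, so Rb is clearly the larger of the two.
Tabulated atomic radius (pm): B 85, N 71, Mg 139, S 103, Ge 121, Rb 210.
So from largest to smallest: Rb > Mg > Ge > S > B > N.

Rb, Mg, Ge, S, B, N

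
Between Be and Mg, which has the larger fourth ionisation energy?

Be

The fourth ionization energy removes an electron from the +3 ion. For each element: Be³⁺ is already 1 electron into the core; Mg³⁺ is already 1 electron into the core.
All of these are removing an electron from a noble-gas core or deeper; the smaller core (lower principal quantum number) is held far more tightly, and within a period the higher nuclear charge binds the same core more tightly.
Approximate IE_4 values (kJ/mol): Be 21007, Mg 10543.
Hence IE_4: Mg < Be.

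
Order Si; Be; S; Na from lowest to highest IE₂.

Consider each +1 ion: Si⁺ still has 3 valence electrons; Be⁺ still has 1 valence electron; S⁺ still has 5 valence electrons; Na⁺ is the bare [Ne] core.
Core electrons are held far more tightly than valence electrons, so Na tops the IE_2 order.
Valence configurations: Si⁺ [Ne]3s²3p¹, Be⁺ [He]2s¹, S⁺ [Ne]3s²3p³.
Tabulated IE_2 (kJ/mol): Si 1577, Be 1757, S 2252, Na 4562.
So the second ionization energies run Si < Be < S < Na.

Si < Be < S < Na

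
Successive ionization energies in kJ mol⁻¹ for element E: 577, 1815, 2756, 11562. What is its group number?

Look for the largest jump between consecutive ionization energies: IE4/IE3 ≈ 4.2, far larger than any earlier ratio.
That jump marks the point where a core electron is being removed. So the atom has 3 valence electrons.
A main-group element with 3 valence electrons is in group 13.

Group 13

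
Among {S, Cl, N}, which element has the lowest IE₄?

S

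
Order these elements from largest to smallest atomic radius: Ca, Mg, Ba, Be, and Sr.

Ba, Sr, Ca, Mg, Be

Radius decreases left→right (rising Z_eff, same n) and increases top→bottom (higher n).
All are in group 2, so atomic radius increases down the group.
So from largest to smallest: Ba > Sr > Ca > Mg > Be.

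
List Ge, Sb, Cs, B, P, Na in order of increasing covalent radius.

B is in period 2, group 13; Na is in period 3, group 1; P is in period 3, group 15; Ge is in period 4, group 14; Sb is in period 5, group 15; Cs is in period 6, group 1.
Moving right in a period, electrons are added to the same shell under a stronger nuclear pull, so atoms get smaller; moving down, a new shell is opened and atoms get larger.
Here both period and group differ, so the two effects have to be weighed against each other.
P > B: period and group pull opposite ways; the down-group shift dominates (111 vs 85 pm).
Ge > P: both effects reinforce here, so Ge is clearly the larger of the two.
Sb > Ge: the two effects oppose for this pair; the down-group effect wins (140 vs 121 pm).
Na > Sb: the two effects oppose for this pair; the across-period effect wins (155 vs 140 pm).
Cs > Na: Cs sits below Na in group 1, so the down-group effect alone puts Cs larger.
Tabulated atomic radius (pm): B 85, Na 155, P 111, Ge 121, Sb 140, Cs 232.
So from smallest to largest: B < P < Ge < Sb < Na < Cs.

B, P, Ge, Sb, Na, Cs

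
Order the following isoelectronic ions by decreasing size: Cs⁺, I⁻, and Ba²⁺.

All of these have 54 electrons, so size is governed by nuclear charge alone: the more protons, the stronger the pull on the same electron cloud, and the smaller the ion.
Nuclear charges: Ba²⁺ (Z=56), Cs⁺ (Z=55), I⁻ (Z=53).
Largest to smallest: I⁻ > Cs⁺ > Ba²⁺.

I⁻ > Cs⁺ > Ba²⁺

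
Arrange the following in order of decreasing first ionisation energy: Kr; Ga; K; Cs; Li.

Kr > Ga > Li > K > Cs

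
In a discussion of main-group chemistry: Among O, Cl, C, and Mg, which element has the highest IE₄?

The fourth ionization energy removes an electron from the +3 ion. For each element: O³⁺ still has 3 valence electrons; Cl³⁺ still has 4 valence electrons; C³⁺ still has 1 valence electron; Mg³⁺ is already 1 electron into the core.
Core electrons are held far more tightly than valence electrons, so Mg tops the IE_4 order.
Valence configurations: O³⁺ [He]2s²2p¹, Cl³⁺ [Ne]3s²3p², C³⁺ [He]2s¹.
The numbers (kJ/mol): O 7469, Cl 5159, C 6223, Mg 10543.
Putting it together, IE_4: Cl < C < O < Mg.

Mg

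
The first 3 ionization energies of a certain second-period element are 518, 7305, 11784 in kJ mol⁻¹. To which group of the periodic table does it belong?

Group 1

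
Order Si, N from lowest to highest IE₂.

The second ionization energy removes an electron from the +1 ion. For each element: Si⁺ still has 3 valence electrons; N⁺ still has 4 valence electrons.
All are still removing valence electrons, so compare the +1 ions as you would atoms: IE_2 generally rises across a period (higher Z_eff) and falls down a group (larger shell), subject to the usual subshell exceptions.
Valence configurations: Si⁺ [Ne]3s²3p¹, N⁺ [He]2s²2p².
The numbers (kJ/mol): Si 1577, N 2856.
Putting it together, IE_2: Si < N.

Si < N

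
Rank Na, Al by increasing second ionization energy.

Al, Na

Consider each +1 ion: Na⁺ is the bare [Ne] core; Al⁺ still has 2 valence electrons.
Pulling an electron out of a noble-gas core costs far more than removing a remaining valence electron, so Na sits at the high end of IE_2.
Tabulated IE_2 (kJ/mol): Na 4562, Al 1817.
Overall IE_2 order: Al < Na.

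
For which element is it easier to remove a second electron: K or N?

N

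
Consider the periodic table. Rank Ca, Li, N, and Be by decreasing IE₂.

Consider each +1 ion: Ca⁺ still has 1 valence electron; Li⁺ is the bare [He] core; N⁺ still has 4 valence electrons; Be⁺ still has 1 valence electron.
Breaking into a closed-shell core is much more expensive than removing a leftover valence electron — Li has the largest IE_2 here.
Valence configurations: Ca⁺ [Ar]4s¹, N⁺ [He]2s²2p², Be⁺ [He]2s¹.
Tabulated IE_2 (kJ/mol): Ca 1145, Li 7298, N 2856, Be 1757.
So the second ionization energies run Ca < Be < N < Li.

Li > N > Be > Ca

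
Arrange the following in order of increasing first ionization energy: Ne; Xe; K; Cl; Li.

K < Li < Xe < Cl < Ne

Li is in period 2, group 1; Ne is in period 2, group 18; Cl is in period 3, group 17; K is in period 4, group 1; Xe is in period 5, group 18.
Removing the outermost electron gets harder across a period and easier down a group.
These span different periods and groups, so the two trends combine.
Li > K: they share group 1; the group trend gives Li the larger value.
Xe > Li: the two effects oppose for this pair; the across-period effect wins (1170 vs 520 kJ/mol).
Cl > Xe: the two effects oppose for this pair; the down-group effect wins (1251 vs 1170 kJ/mol).
Ne > Cl: both effects reinforce here, so Ne is clearly the higher of the two.
Tabulated first ionization energy (kJ/mol): Li 520, Ne 2081, Cl 1251, K 419, Xe 1170.
So from lowest to highest: K < Li < Xe < Cl < Ne.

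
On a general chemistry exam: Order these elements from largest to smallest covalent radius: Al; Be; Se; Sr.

Be is in period 2, group 2; Al is in period 3, group 13; Se is in period 4, group 16; Sr is in period 5, group 2.
Radius decreases left→right (rising Z_eff, same n) and increases top→bottom (higher n).
Here both period and group differ, so the two effects have to be weighed against each other.
Se > Be: the two effects oppose for this pair; the down-group effect wins (116 vs 102 pm).
Al > Se: period and group pull opposite ways; the across-period shift dominates (126 vs 116 pm).
Sr > Al: relative to Al, both the across-period and down-group shifts push Sr's atomic radius up.
For reference (pm): Be 102, Al 126, Se 116, Sr 185.
So from largest to smallest: Sr > Al > Se > Be.

Sr > Al > Se > Be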